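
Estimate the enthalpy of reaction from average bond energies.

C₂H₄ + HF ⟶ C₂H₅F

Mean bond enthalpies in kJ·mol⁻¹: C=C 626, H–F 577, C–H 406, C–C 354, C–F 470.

Bonds broken (reactants):
  C–H: 4 × 406 = 1624
  C=C: 1 × 626 = 626
  H–F: 1 × 577 = 577
  Σ(broken) = 2827 kJ
Bonds formed (products):
  C–C: 1 × 354 = 354
  C–F: 1 × 470 = 470
  C–H: 5 × 406 = 2030
  Σ(formed) = 2854 kJ
ΔH = Σ(broken) − Σ(formed) = 2827 − 2854 = −27 kJ

ΔH ≈ −27 kJ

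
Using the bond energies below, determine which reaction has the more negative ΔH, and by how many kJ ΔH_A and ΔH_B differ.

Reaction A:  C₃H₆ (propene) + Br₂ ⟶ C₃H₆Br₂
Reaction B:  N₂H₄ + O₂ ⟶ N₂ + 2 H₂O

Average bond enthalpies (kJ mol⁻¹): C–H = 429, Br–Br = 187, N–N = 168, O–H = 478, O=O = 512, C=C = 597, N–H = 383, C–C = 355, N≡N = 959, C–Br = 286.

Reaction B, by 516 kJ

Reaction A:
  Bonds broken (reactants):
    Br–Br: 1 × 187 = 187
    C–C: 1 × 355 = 355
    C–H: 6 × 429 = 2574
    C=C: 1 × 597 = 597
    Σ(broken) = 3713 kJ
  Bonds formed (products):
    C–Br: 2 × 286 = 572
    C–C: 2 × 355 = 710
    C–H: 6 × 429 = 2574
    Σ(formed) = 3856 kJ
  ΔH_A = 3713 − 3856 = −143 kJ
Reaction B:
  Bonds broken (reactants):
    N–H: 4 × 383 = 1532
    N–N: 1 × 168 = 168
    O=O: 1 × 512 = 512
    Σ(broken) = 2212 kJ
  Bonds formed (products):
    N≡N: 1 × 959 = 959
    O–H: 4 × 478 = 1912
    Σ(formed) = 2871 kJ
  ΔH_B = 2212 − 2871 = −659 kJ
ΔH_A − ΔH_B = +516 kJ, so reaction B has the more negative ΔH; |ΔH_A − ΔH_B| = 516 kJ.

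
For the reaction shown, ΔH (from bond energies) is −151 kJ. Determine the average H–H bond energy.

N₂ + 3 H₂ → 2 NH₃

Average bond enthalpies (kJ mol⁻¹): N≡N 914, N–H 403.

D(H–H) ≈ 451 kJ/mol

Let D be the H–H bond energy.
Σ(broken) = 3×D + 1×914 = 914 + 3D
Σ(formed) = 6×403 = 2418
ΔH = Σ(broken) − Σ(formed) = (914 + 3D) − (2418) = −1504 + 3D
Setting this equal to −151 kJ gives 3D = 1353, so D = 451 kJ/mol.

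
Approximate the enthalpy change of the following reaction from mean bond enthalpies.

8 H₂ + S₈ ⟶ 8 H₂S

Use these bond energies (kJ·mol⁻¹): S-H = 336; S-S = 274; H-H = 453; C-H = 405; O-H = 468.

Bonds broken (reactants):
  H-H: 8 × 453 = 3624
  S-S: 8 × 274 = 2192
  Σ(broken) = 5816 kJ
Bonds formed (products):
  S-H: 16 × 336 = 5376
  Σ(formed) = 5376 kJ
ΔH = Σ(broken) − Σ(formed) = 5816 − 5376 = +440 kJ

ΔH ≈ +440 kJ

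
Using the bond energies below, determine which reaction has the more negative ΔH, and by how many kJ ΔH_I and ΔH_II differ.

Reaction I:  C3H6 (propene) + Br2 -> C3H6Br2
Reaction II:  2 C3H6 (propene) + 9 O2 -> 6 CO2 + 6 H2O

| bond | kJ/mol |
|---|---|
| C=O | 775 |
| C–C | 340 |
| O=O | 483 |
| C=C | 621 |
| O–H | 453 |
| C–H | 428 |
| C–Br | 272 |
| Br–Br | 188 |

Reaction I:
  Bonds broken (reactants):
    Br–Br: 1 × 188 = 188
    C–C: 1 × 340 = 340
    C–H: 6 × 428 = 2568
    C=C: 1 × 621 = 621
    Σ(broken) = 3717 kJ
  Bonds formed (products):
    C–Br: 2 × 272 = 544
    C–C: 2 × 340 = 680
    C–H: 6 × 428 = 2568
    Σ(formed) = 3792 kJ
  ΔH_I = 3717 − 3792 = −75 kJ
Reaction II:
  Bonds broken (reactants):
    C–C: 2 × 340 = 680
    C–H: 12 × 428 = 5136
    C=C: 2 × 621 = 1242
    O=O: 9 × 483 = 4347
    Σ(broken) = 11405 kJ
  Bonds formed (products):
    C=O: 12 × 775 = 9300
    O–H: 12 × 453 = 5436
    Σ(formed) = 14736 kJ
  ΔH_II = 11405 − 14736 = −3331 kJ
ΔH_I − ΔH_II = +3256 kJ, so reaction II has the more negative ΔH; |ΔH_I − ΔH_II| = 3256 kJ.

Reaction II, by 3256 kJ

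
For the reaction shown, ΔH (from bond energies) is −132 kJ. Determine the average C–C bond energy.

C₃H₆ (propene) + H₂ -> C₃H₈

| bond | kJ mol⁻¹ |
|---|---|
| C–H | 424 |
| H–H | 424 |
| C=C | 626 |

Let D be the C–C bond energy.
Σ(broken) = 1×D + 6×424 + 1×626 + 1×424 = 3594 + D
Σ(formed) = 2×D + 8×424 = 3392 + 2D
ΔH = Σ(broken) − Σ(formed) = (3594 + D) − (3392 + 2D) = +202 − D
Setting this equal to −132 kJ gives D = 334 kJ/mol.

D(C–C) ≈ 334 kJ/mol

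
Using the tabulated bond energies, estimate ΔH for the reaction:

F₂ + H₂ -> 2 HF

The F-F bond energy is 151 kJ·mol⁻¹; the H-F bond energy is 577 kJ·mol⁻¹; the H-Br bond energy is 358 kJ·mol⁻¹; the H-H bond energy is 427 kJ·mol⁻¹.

Bonds broken (reactants):
  F-F: 1 × 151 = 151
  H-H: 1 × 427 = 427
  Σ(broken) = 578 kJ
Bonds formed (products):
  H-F: 2 × 577 = 1154
  Σ(formed) = 1154 kJ
ΔH = Σ(broken) − Σ(formed) = 578 − 1154 = −576 kJ

ΔH ≈ −576 kJ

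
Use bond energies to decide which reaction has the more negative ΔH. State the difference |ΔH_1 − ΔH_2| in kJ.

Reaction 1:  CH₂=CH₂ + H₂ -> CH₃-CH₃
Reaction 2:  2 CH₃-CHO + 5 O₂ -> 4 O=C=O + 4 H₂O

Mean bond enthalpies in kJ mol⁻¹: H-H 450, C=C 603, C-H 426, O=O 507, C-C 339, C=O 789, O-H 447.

Reaction 1:
  Bonds broken (reactants):
    C-H: 4 × 426 = 1704
    C=C: 1 × 603 = 603
    H-H: 1 × 450 = 450
    Σ(broken) = 2757 kJ
  Bonds formed (products):
    C-C: 1 × 339 = 339
    C-H: 6 × 426 = 2556
    Σ(formed) = 2895 kJ
  ΔH_1 = 2757 − 2895 = −138 kJ
Reaction 2:
  Bonds broken (reactants):
    C-C: 2 × 339 = 678
    C-H: 8 × 426 = 3408
    C=O: 2 × 789 = 1578
    O=O: 5 × 507 = 2535
    Σ(broken) = 8199 kJ
  Bonds formed (products):
    C=O: 8 × 789 = 6312
    O-H: 8 × 447 = 3576
    Σ(formed) = 9888 kJ
  ΔH_2 = 8199 − 9888 = −1689 kJ
ΔH_1 − ΔH_2 = +1551 kJ, so reaction 2 has the more negative ΔH; |ΔH_1 − ΔH_2| = 1551 kJ.

Reaction 2, by 1551 kJ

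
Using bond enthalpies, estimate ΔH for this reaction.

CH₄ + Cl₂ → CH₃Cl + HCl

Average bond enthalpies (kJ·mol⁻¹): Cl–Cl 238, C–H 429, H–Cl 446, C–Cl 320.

ΔH ≈ −99 kJ

Bonds broken (reactants):
  C–H: 4 × 429 = 1716
  Cl–Cl: 1 × 238 = 238
  Σ(broken) = 1954 kJ
Bonds formed (products):
  C–Cl: 1 × 320 = 320
  C–H: 3 × 429 = 1287
  H–Cl: 1 × 446 = 446
  Σ(formed) = 2053 kJ
ΔH = Σ(broken) − Σ(formed) = 1954 − 2053 = −99 kJ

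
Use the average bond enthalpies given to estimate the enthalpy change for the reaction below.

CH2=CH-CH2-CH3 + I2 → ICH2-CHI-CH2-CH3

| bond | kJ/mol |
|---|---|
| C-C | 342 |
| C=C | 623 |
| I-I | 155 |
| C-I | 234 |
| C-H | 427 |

Bonds broken (reactants):
  C-C: 2 × 342 = 684
  C-H: 8 × 427 = 3416
  C=C: 1 × 623 = 623
  I-I: 1 × 155 = 155
  Σ(broken) = 4878 kJ
Bonds formed (products):
  C-C: 3 × 342 = 1026
  C-H: 8 × 427 = 3416
  C-I: 2 × 234 = 468
  Σ(formed) = 4910 kJ
ΔH = Σ(broken) − Σ(formed) = 4878 − 4910 = −32 kJ

ΔH ≈ −32 kJ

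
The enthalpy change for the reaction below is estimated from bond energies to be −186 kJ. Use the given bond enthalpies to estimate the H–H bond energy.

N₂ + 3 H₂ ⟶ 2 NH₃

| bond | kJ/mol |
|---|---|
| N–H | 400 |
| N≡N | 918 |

D(H–H) ≈ 432 kJ/mol

Let D be the H–H bond energy.
Σ(broken) = 3×D + 1×918 = 918 + 3D
Σ(formed) = 6×400 = 2400
ΔH = Σ(broken) − Σ(formed) = (918 + 3D) − (2400) = −1482 + 3D
Setting this equal to −186 kJ gives 3D = 1296, so D = 432 kJ/mol.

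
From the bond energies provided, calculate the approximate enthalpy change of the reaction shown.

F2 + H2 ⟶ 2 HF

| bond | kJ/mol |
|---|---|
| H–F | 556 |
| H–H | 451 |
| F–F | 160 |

Bonds broken (reactants):
  F–F: 1 × 160 = 160
  H–H: 1 × 451 = 451
  Σ(broken) = 611 kJ
Bonds formed (products):
  H–F: 2 × 556 = 1112
  Σ(formed) = 1112 kJ
ΔH = Σ(broken) − Σ(formed) = 611 − 1112 = −501 kJ

ΔH ≈ −501 kJ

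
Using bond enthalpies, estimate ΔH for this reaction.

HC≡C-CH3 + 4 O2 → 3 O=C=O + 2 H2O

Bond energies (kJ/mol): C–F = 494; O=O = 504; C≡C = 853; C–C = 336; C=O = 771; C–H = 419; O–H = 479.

Bonds broken (reactants):
  C≡C: 1 × 853 = 853
  C–C: 1 × 336 = 336
  C–H: 4 × 419 = 1676
  O=O: 4 × 504 = 2016
  Σ(broken) = 4881 kJ
Bonds formed (products):
  C=O: 6 × 771 = 4626
  O–H: 4 × 479 = 1916
  Σ(formed) = 6542 kJ
ΔH = Σ(broken) − Σ(formed) = 4881 − 6542 = −1661 kJ

ΔH ≈ −1661 kJ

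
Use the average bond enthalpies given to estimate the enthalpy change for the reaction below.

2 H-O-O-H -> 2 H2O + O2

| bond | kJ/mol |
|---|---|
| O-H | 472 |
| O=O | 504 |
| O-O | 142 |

Bonds broken (reactants):
  O-H: 4 × 472 = 1888
  O-O: 2 × 142 = 284
  Σ(broken) = 2172 kJ
Bonds formed (products):
  O-H: 4 × 472 = 1888
  O=O: 1 × 504 = 504
  Σ(formed) = 2392 kJ
ΔH = Σ(broken) − Σ(formed) = 2172 − 2392 = −220 kJ

ΔH ≈ −220 kJ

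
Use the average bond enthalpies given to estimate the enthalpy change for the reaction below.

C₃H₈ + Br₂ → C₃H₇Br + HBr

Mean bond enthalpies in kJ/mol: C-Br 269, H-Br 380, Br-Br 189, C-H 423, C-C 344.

ΔH ≈ −37 kJ

Bonds broken (reactants):
  Br-Br: 1 × 189 = 189
  C-C: 2 × 344 = 688
  C-H: 8 × 423 = 3384
  Σ(broken) = 4261 kJ
Bonds formed (products):
  C-Br: 1 × 269 = 269
  C-C: 2 × 344 = 688
  C-H: 7 × 423 = 2961
  H-Br: 1 × 380 = 380
  Σ(formed) = 4298 kJ
ΔH = Σ(broken) − Σ(formed) = 4261 − 4298 = −37 kJ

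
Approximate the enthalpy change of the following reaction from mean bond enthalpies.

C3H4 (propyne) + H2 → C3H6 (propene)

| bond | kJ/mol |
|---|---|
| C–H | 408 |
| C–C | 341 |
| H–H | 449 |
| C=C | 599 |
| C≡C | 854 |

ΔH ≈ −112 kJ

Bonds broken (reactants):
  C≡C: 1 × 854 = 854
  C–C: 1 × 341 = 341
  C–H: 4 × 408 = 1632
  H–H: 1 × 449 = 449
  Σ(broken) = 3276 kJ
Bonds formed (products):
  C–C: 1 × 341 = 341
  C–H: 6 × 408 = 2448
  C=C: 1 × 599 = 599
  Σ(formed) = 3388 kJ
ΔH = Σ(broken) − Σ(formed) = 3276 − 3388 = −112 kJ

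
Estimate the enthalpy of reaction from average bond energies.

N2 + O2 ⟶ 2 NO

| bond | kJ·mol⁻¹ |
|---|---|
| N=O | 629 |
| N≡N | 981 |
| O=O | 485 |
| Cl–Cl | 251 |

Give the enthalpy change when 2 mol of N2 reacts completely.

ΔH = +416 kJ

Bonds broken (reactants):
  N≡N: 1 × 981 = 981
  O=O: 1 × 485 = 485
  Σ(broken) = 1466 kJ
Bonds formed (products):
  N=O: 2 × 629 = 1258
  Σ(formed) = 1258 kJ
ΔH = Σ(broken) − Σ(formed) = 1466 − 1258 = +208 kJ
For 2× the reaction as written: 2 × (+208) = +416 kJ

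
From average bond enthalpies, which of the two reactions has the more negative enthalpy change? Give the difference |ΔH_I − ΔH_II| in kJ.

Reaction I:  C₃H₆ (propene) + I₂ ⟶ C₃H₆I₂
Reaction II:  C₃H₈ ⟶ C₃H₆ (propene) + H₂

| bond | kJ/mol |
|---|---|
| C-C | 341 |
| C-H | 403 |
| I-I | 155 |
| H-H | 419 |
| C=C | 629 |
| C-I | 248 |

Reaction I:
  Bonds broken (reactants):
    C-C: 1 × 341 = 341
    C-H: 6 × 403 = 2418
    C=C: 1 × 629 = 629
    I-I: 1 × 155 = 155
    Σ(broken) = 3543 kJ
  Bonds formed (products):
    C-C: 2 × 341 = 682
    C-H: 6 × 403 = 2418
    C-I: 2 × 248 = 496
    Σ(formed) = 3596 kJ
  ΔH_I = 3543 − 3596 = −53 kJ
Reaction II:
  Bonds broken (reactants):
    C-C: 2 × 341 = 682
    C-H: 8 × 403 = 3224
    Σ(broken) = 3906 kJ
  Bonds formed (products):
    C-C: 1 × 341 = 341
    C-H: 6 × 403 = 2418
    C=C: 1 × 629 = 629
    H-H: 1 × 419 = 419
    Σ(formed) = 3807 kJ
  ΔH_II = 3906 − 3807 = +99 kJ
ΔH_I − ΔH_II = −152 kJ, so reaction I has the more negative ΔH; |ΔH_I − ΔH_II| = 152 kJ.

Reaction I, by 152 kJ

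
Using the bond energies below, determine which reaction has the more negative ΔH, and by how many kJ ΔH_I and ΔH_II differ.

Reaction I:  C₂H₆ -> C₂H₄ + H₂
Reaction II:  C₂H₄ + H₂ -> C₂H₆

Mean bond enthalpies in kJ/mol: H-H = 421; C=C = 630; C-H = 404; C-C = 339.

Reaction I:
  Bonds broken (reactants):
    C-C: 1 × 339 = 339
    C-H: 6 × 404 = 2424
    Σ(broken) = 2763 kJ
  Bonds formed (products):
    C-H: 4 × 404 = 1616
    C=C: 1 × 630 = 630
    H-H: 1 × 421 = 421
    Σ(formed) = 2667 kJ
  ΔH_I = 2763 − 2667 = +96 kJ
Reaction II:
  Bonds broken (reactants):
    C-H: 4 × 404 = 1616
    C=C: 1 × 630 = 630
    H-H: 1 × 421 = 421
    Σ(broken) = 2667 kJ
  Bonds formed (products):
    C-C: 1 × 339 = 339
    C-H: 6 × 404 = 2424
    Σ(formed) = 2763 kJ
  ΔH_II = 2667 − 2763 = −96 kJ
ΔH_I − ΔH_II = +192 kJ, so reaction II has the more negative ΔH; |ΔH_I − ΔH_II| = 192 kJ.

Reaction II, by 192 kJ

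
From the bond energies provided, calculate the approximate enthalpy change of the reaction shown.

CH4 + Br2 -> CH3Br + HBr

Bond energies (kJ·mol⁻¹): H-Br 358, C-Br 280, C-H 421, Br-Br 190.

Bonds broken (reactants):
  Br-Br: 1 × 190 = 190
  C-H: 4 × 421 = 1684
  Σ(broken) = 1874 kJ
Bonds formed (products):
  C-Br: 1 × 280 = 280
  C-H: 3 × 421 = 1263
  H-Br: 1 × 358 = 358
  Σ(formed) = 1901 kJ
ΔH = Σ(broken) − Σ(formed) = 1874 − 1901 = −27 kJ

ΔH ≈ −27 kJ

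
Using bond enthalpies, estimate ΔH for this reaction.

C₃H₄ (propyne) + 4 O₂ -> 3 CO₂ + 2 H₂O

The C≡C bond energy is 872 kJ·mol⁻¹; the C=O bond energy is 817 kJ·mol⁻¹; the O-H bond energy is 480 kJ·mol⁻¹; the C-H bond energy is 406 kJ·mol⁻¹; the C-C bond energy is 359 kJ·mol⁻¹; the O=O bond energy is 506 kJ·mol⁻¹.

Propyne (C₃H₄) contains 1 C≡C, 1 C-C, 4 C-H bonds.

ΔH ≈ −1943 kJ

Bonds broken (reactants):
  C≡C: 1 × 872 = 872
  C-C: 1 × 359 = 359
  C-H: 4 × 406 = 1624
  O=O: 4 × 506 = 2024
  Σ(broken) = 4879 kJ
Bonds formed (products):
  C=O: 6 × 817 = 4902
  O-H: 4 × 480 = 1920
  Σ(formed) = 6822 kJ
ΔH = Σ(broken) − Σ(formed) = 4879 − 6822 = −1943 kJ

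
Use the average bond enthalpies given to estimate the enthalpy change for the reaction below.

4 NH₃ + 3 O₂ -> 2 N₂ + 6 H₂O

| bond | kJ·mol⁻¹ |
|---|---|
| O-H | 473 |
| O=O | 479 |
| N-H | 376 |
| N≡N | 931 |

Bonds broken (reactants):
  N-H: 12 × 376 = 4512
  O=O: 3 × 479 = 1437
  Σ(broken) = 5949 kJ
Bonds formed (products):
  N≡N: 2 × 931 = 1862
  O-H: 12 × 473 = 5676
  Σ(formed) = 7538 kJ
ΔH = Σ(broken) − Σ(formed) = 5949 − 7538 = −1589 kJ

ΔH ≈ −1589 kJ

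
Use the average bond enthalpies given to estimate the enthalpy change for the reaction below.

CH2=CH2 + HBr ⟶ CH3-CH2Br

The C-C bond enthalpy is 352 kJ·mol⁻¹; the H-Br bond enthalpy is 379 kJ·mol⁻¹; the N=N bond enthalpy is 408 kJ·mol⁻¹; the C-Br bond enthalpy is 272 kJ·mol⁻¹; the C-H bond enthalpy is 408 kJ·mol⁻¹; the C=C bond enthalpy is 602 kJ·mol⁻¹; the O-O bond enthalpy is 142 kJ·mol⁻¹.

ΔH ≈ −51 kJ

Bonds broken (reactants):
  C-H: 4 × 408 = 1632
  C=C: 1 × 602 = 602
  H-Br: 1 × 379 = 379
  Σ(broken) = 2613 kJ
Bonds formed (products):
  C-Br: 1 × 272 = 272
  C-C: 1 × 352 = 352
  C-H: 5 × 408 = 2040
  Σ(formed) = 2664 kJ
ΔH = Σ(broken) − Σ(formed) = 2613 − 2664 = −51 kJ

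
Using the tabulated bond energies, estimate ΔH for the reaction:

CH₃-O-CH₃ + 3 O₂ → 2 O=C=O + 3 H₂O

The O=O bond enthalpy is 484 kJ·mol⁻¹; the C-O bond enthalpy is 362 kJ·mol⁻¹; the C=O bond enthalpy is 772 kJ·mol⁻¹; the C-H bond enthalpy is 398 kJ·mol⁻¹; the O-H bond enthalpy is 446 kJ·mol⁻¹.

Bonds broken (reactants):
  C-H: 6 × 398 = 2388
  C-O: 2 × 362 = 724
  O=O: 3 × 484 = 1452
  Σ(broken) = 4564 kJ
Bonds formed (products):
  C=O: 4 × 772 = 3088
  O-H: 6 × 446 = 2676
  Σ(formed) = 5764 kJ
ΔH = Σ(broken) − Σ(formed) = 4564 − 5764 = −1200 kJ

ΔH ≈ −1200 kJ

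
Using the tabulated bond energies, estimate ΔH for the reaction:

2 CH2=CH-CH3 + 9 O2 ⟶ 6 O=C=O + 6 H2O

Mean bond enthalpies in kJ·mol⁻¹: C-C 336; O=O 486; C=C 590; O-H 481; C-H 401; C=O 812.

Bonds broken (reactants):
  C-C: 2 × 336 = 672
  C-H: 12 × 401 = 4812
  C=C: 2 × 590 = 1180
  O=O: 9 × 486 = 4374
  Σ(broken) = 11038 kJ
Bonds formed (products):
  C=O: 12 × 812 = 9744
  O-H: 12 × 481 = 5772
  Σ(formed) = 15516 kJ
ΔH = Σ(broken) − Σ(formed) = 11038 − 15516 = −4478 kJ

ΔH ≈ −4478 kJ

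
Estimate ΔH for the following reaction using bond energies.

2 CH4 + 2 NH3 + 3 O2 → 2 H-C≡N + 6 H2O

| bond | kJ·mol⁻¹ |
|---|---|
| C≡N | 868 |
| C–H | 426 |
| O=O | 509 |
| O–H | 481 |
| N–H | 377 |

ΔH ≈ −1163 kJ

Bonds broken (reactants):
  C–H: 8 × 426 = 3408
  N–H: 6 × 377 = 2262
  O=O: 3 × 509 = 1527
  Σ(broken) = 7197 kJ
Bonds formed (products):
  C≡N: 2 × 868 = 1736
  C–H: 2 × 426 = 852
  O–H: 12 × 481 = 5772
  Σ(formed) = 8360 kJ
ΔH = Σ(broken) − Σ(formed) = 7197 − 8360 = −1163 kJ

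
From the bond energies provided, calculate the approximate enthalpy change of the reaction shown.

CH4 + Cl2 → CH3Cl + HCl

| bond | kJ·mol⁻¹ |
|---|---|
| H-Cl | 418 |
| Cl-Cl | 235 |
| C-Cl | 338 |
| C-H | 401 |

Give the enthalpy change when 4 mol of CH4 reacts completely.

Bonds broken (reactants):
  C-H: 4 × 401 = 1604
  Cl-Cl: 1 × 235 = 235
  Σ(broken) = 1839 kJ
Bonds formed (products):
  C-Cl: 1 × 338 = 338
  C-H: 3 × 401 = 1203
  H-Cl: 1 × 418 = 418
  Σ(formed) = 1959 kJ
ΔH = Σ(broken) − Σ(formed) = 1839 − 1959 = −120 kJ
For 4× the reaction as written: 4 × (−120) = −480 kJ

ΔH = −480 kJ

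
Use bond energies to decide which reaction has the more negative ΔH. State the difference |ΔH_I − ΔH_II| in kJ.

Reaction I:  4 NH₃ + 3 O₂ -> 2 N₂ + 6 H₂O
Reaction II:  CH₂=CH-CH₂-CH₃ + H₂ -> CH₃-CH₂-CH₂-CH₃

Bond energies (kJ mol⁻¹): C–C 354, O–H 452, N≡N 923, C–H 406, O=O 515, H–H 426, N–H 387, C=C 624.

Reaction I:
  Bonds broken (reactants):
    N–H: 12 × 387 = 4644
    O=O: 3 × 515 = 1545
    Σ(broken) = 6189 kJ
  Bonds formed (products):
    N≡N: 2 × 923 = 1846
    O–H: 12 × 452 = 5424
    Σ(formed) = 7270 kJ
  ΔH_I = 6189 − 7270 = −1081 kJ
Reaction II:
  Bonds broken (reactants):
    C–C: 2 × 354 = 708
    C–H: 8 × 406 = 3248
    C=C: 1 × 624 = 624
    H–H: 1 × 426 = 426
    Σ(broken) = 5006 kJ
  Bonds formed (products):
    C–C: 3 × 354 = 1062
    C–H: 10 × 406 = 4060
    Σ(formed) = 5122 kJ
  ΔH_II = 5006 − 5122 = −116 kJ
ΔH_I − ΔH_II = −965 kJ, so reaction I has the more negative ΔH; |ΔH_I − ΔH_II| = 965 kJ.

Reaction I, by 965 kJ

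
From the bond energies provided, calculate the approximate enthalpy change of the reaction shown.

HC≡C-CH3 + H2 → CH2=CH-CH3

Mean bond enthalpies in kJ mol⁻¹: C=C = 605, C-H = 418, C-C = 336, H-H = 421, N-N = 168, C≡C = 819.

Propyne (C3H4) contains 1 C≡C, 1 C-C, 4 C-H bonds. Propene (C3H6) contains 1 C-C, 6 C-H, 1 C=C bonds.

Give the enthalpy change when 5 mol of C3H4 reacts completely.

ΔH = −1005 kJ

Bonds broken (reactants):
  C≡C: 1 × 819 = 819
  C-C: 1 × 336 = 336
  C-H: 4 × 418 = 1672
  H-H: 1 × 421 = 421
  Σ(broken) = 3248 kJ
Bonds formed (products):
  C-C: 1 × 336 = 336
  C-H: 6 × 418 = 2508
  C=C: 1 × 605 = 605
  Σ(formed) = 3449 kJ
ΔH = Σ(broken) − Σ(formed) = 3248 − 3449 = −201 kJ
For 5× the reaction as written: 5 × (−201) = −1005 kJ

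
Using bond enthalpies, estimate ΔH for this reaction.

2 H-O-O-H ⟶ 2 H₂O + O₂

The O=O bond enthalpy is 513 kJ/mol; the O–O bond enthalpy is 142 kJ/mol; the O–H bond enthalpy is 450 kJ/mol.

ΔH ≈ −229 kJ

Bonds broken (reactants):
  O–H: 4 × 450 = 1800
  O–O: 2 × 142 = 284
  Σ(broken) = 2084 kJ
Bonds formed (products):
  O–H: 4 × 450 = 1800
  O=O: 1 × 513 = 513
  Σ(formed) = 2313 kJ
ΔH = Σ(broken) − Σ(formed) = 2084 − 2313 = −229 kJ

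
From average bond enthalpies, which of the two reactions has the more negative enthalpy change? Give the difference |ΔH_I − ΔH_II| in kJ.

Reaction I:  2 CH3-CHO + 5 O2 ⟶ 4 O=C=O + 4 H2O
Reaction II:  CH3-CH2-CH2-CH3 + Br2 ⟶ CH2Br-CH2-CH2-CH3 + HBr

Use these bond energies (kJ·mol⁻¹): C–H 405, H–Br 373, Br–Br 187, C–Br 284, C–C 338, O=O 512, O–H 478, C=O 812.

Reaction I, by 2155 kJ

Reaction I:
  Bonds broken (reactants):
    C–C: 2 × 338 = 676
    C–H: 8 × 405 = 3240
    C=O: 2 × 812 = 1624
    O=O: 5 × 512 = 2560
    Σ(broken) = 8100 kJ
  Bonds formed (products):
    C=O: 8 × 812 = 6496
    O–H: 8 × 478 = 3824
    Σ(formed) = 10320 kJ
  ΔH_I = 8100 − 10320 = −2220 kJ
Reaction II:
  Bonds broken (reactants):
    Br–Br: 1 × 187 = 187
    C–C: 3 × 338 = 1014
    C–H: 10 × 405 = 4050
    Σ(broken) = 5251 kJ
  Bonds formed (products):
    C–Br: 1 × 284 = 284
    C–C: 3 × 338 = 1014
    C–H: 9 × 405 = 3645
    H–Br: 1 × 373 = 373
    Σ(formed) = 5316 kJ
  ΔH_II = 5251 − 5316 = −65 kJ
ΔH_I − ΔH_II = −2155 kJ, so reaction I has the more negative ΔH; |ΔH_I − ΔH_II| = 2155 kJ.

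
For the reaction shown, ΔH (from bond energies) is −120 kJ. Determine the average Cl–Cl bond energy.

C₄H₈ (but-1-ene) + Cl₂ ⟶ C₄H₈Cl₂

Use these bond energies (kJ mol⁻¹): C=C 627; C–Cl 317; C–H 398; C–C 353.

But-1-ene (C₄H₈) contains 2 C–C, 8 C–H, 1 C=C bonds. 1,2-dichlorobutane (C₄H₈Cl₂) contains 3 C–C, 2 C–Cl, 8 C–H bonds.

Let D be the Cl–Cl bond energy.
Σ(broken) = 2×353 + 8×398 + 1×627 + 1×D = 4517 + D
Σ(formed) = 3×353 + 2×317 + 8×398 = 4877
ΔH = Σ(broken) − Σ(formed) = (4517 + D) − (4877) = −360 + D
Setting this equal to −120 kJ gives D = 240 kJ/mol.

D(Cl–Cl) ≈ 240 kJ/mol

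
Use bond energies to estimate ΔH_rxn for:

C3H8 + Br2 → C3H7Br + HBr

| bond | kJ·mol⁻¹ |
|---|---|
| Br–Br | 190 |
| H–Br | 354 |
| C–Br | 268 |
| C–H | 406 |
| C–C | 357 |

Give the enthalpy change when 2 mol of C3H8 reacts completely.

ΔH = −52 kJ

Bonds broken (reactants):
  Br–Br: 1 × 190 = 190
  C–C: 2 × 357 = 714
  C–H: 8 × 406 = 3248
  Σ(broken) = 4152 kJ
Bonds formed (products):
  C–Br: 1 × 268 = 268
  C–C: 2 × 357 = 714
  C–H: 7 × 406 = 2842
  H–Br: 1 × 354 = 354
  Σ(formed) = 4178 kJ
ΔH = Σ(broken) − Σ(formed) = 4152 − 4178 = −26 kJ
For 2× the reaction as written: 2 × (−26) = −52 kJ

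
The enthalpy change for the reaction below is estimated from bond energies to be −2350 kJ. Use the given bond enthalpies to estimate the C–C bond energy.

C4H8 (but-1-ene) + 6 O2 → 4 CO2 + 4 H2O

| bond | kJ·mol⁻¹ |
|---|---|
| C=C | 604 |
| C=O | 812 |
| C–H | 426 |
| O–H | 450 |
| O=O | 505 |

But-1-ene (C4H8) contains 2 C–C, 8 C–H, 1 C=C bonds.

D(C–C) ≈ 352 kJ/mol

Let D be the C–C bond energy.
Σ(broken) = 2×D + 8×426 + 1×604 + 6×505 = 7042 + 2D
Σ(formed) = 8×812 + 8×450 = 10096
ΔH = Σ(broken) − Σ(formed) = (7042 + 2D) − (10096) = −3054 + 2D
Setting this equal to −2350 kJ gives 2D = 704, so D = 352 kJ/mol.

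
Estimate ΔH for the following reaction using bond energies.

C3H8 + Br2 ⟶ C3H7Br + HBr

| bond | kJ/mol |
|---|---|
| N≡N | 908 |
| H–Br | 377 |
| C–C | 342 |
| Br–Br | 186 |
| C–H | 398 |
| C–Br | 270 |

ΔH ≈ −63 kJ

Bonds broken (reactants):
  Br–Br: 1 × 186 = 186
  C–C: 2 × 342 = 684
  C–H: 8 × 398 = 3184
  Σ(broken) = 4054 kJ
Bonds formed (products):
  C–Br: 1 × 270 = 270
  C–C: 2 × 342 = 684
  C–H: 7 × 398 = 2786
  H–Br: 1 × 377 = 377
  Σ(formed) = 4117 kJ
ΔH = Σ(broken) − Σ(formed) = 4054 − 4117 = −63 kJ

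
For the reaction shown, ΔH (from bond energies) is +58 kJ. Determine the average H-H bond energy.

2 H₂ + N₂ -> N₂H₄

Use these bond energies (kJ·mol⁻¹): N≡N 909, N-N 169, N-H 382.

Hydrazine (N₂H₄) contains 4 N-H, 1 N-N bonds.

Let D be the H-H bond energy.
Σ(broken) = 2×D + 1×909 = 909 + 2D
Σ(formed) = 4×382 + 1×169 = 1697
ΔH = Σ(broken) − Σ(formed) = (909 + 2D) − (1697) = −788 + 2D
Setting this equal to +58 kJ gives 2D = 846, so D = 423 kJ/mol.

D(H-H) ≈ 423 kJ/mol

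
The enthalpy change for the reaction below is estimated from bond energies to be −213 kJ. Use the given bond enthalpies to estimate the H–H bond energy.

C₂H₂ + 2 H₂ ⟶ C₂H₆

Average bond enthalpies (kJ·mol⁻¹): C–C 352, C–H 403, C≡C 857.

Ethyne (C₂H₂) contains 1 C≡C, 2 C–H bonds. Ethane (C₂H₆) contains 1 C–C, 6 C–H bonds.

Let D be the H–H bond energy.
Σ(broken) = 1×857 + 2×403 + 2×D = 1663 + 2D
Σ(formed) = 1×352 + 6×403 = 2770
ΔH = Σ(broken) − Σ(formed) = (1663 + 2D) − (2770) = −1107 + 2D
Setting this equal to −213 kJ gives 2D = 894, so D = 447 kJ/mol.

D(H–H) ≈ 447 kJ/mol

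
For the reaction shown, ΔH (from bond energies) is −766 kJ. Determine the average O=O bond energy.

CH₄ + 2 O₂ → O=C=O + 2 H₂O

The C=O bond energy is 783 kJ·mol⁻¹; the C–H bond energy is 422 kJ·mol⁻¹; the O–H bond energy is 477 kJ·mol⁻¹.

D(O=O) ≈ 510 kJ/mol

Let D be the O=O bond energy.
Σ(broken) = 4×422 + 2×D = 1688 + 2D
Σ(formed) = 2×783 + 4×477 = 3474
ΔH = Σ(broken) − Σ(formed) = (1688 + 2D) − (3474) = −1786 + 2D
Setting this equal to −766 kJ gives 2D = 1020, so D = 510 kJ/mol.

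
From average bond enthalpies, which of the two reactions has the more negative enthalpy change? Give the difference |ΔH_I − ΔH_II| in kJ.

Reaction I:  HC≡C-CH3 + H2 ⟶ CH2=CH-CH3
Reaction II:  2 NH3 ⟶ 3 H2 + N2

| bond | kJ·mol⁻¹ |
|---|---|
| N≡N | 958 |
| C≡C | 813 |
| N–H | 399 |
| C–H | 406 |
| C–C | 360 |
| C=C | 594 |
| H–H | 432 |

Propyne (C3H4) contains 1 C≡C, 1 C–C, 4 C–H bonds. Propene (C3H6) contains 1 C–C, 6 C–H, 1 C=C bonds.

Reaction I, by 301 kJ

Reaction I:
  Bonds broken (reactants):
    C≡C: 1 × 813 = 813
    C–C: 1 × 360 = 360
    C–H: 4 × 406 = 1624
    H–H: 1 × 432 = 432
    Σ(broken) = 3229 kJ
  Bonds formed (products):
    C–C: 1 × 360 = 360
    C–H: 6 × 406 = 2436
    C=C: 1 × 594 = 594
    Σ(formed) = 3390 kJ
  ΔH_I = 3229 − 3390 = −161 kJ
Reaction II:
  Bonds broken (reactants):
    N–H: 6 × 399 = 2394
    Σ(broken) = 2394 kJ
  Bonds formed (products):
    H–H: 3 × 432 = 1296
    N≡N: 1 × 958 = 958
    Σ(formed) = 2254 kJ
  ΔH_II = 2394 − 2254 = +140 kJ
ΔH_I − ΔH_II = −301 kJ, so reaction I has the more negative ΔH; |ΔH_I − ΔH_II| = 301 kJ.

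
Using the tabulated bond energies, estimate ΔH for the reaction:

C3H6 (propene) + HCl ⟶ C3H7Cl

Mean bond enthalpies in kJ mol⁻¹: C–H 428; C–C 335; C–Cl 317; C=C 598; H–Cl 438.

ΔH ≈ −44 kJ

Bonds broken (reactants):
  C–C: 1 × 335 = 335
  C–H: 6 × 428 = 2568
  C=C: 1 × 598 = 598
  H–Cl: 1 × 438 = 438
  Σ(broken) = 3939 kJ
Bonds formed (products):
  C–C: 2 × 335 = 670
  C–Cl: 1 × 317 = 317
  C–H: 7 × 428 = 2996
  Σ(formed) = 3983 kJ
ΔH = Σ(broken) − Σ(formed) = 3939 − 3983 = −44 kJ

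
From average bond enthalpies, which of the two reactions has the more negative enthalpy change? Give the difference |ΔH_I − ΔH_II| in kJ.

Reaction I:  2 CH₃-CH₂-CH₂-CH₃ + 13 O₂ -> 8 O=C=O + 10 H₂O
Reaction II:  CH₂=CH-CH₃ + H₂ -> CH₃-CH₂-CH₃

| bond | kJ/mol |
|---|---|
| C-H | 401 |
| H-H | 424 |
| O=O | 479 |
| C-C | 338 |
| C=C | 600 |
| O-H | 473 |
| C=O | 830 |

Reaction I, by 6349 kJ

Reaction I:
  Bonds broken (reactants):
    C-C: 6 × 338 = 2028
    C-H: 20 × 401 = 8020
    O=O: 13 × 479 = 6227
    Σ(broken) = 16275 kJ
  Bonds formed (products):
    C=O: 16 × 830 = 13280
    O-H: 20 × 473 = 9460
    Σ(formed) = 22740 kJ
  ΔH_I = 16275 − 22740 = −6465 kJ
Reaction II:
  Bonds broken (reactants):
    C-C: 1 × 338 = 338
    C-H: 6 × 401 = 2406
    C=C: 1 × 600 = 600
    H-H: 1 × 424 = 424
    Σ(broken) = 3768 kJ
  Bonds formed (products):
    C-C: 2 × 338 = 676
    C-H: 8 × 401 = 3208
    Σ(formed) = 3884 kJ
  ΔH_II = 3768 − 3884 = −116 kJ
ΔH_I − ΔH_II = −6349 kJ, so reaction I has the more negative ΔH; |ΔH_I − ΔH_II| = 6349 kJ.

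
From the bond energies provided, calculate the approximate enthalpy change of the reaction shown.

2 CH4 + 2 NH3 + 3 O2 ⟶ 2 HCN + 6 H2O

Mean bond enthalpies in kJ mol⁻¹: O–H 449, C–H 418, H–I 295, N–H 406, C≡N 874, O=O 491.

ΔH ≈ −719 kJ

Bonds broken (reactants):
  C–H: 8 × 418 = 3344
  N–H: 6 × 406 = 2436
  O=O: 3 × 491 = 1473
  Σ(broken) = 7253 kJ
Bonds formed (products):
  C≡N: 2 × 874 = 1748
  C–H: 2 × 418 = 836
  O–H: 12 × 449 = 5388
  Σ(formed) = 7972 kJ
ΔH = Σ(broken) − Σ(formed) = 7253 − 7972 = −719 kJ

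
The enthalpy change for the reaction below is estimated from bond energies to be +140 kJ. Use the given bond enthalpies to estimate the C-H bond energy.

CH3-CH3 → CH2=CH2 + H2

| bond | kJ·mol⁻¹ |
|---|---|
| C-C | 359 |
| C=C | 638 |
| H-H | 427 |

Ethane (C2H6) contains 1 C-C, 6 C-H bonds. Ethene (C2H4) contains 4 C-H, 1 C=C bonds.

D(C-H) ≈ 423 kJ/mol

Let D be the C-H bond energy.
Σ(broken) = 1×359 + 6×D = 359 + 6D
Σ(formed) = 4×D + 1×638 + 1×427 = 1065 + 4D
ΔH = Σ(broken) − Σ(formed) = (359 + 6D) − (1065 + 4D) = −706 + 2D
Setting this equal to +140 kJ gives 2D = 846, so D = 423 kJ/mol.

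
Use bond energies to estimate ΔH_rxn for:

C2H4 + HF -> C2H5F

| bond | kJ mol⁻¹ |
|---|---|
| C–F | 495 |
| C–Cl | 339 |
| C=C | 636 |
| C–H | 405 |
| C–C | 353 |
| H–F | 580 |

Bonds broken (reactants):
  C–H: 4 × 405 = 1620
  C=C: 1 × 636 = 636
  H–F: 1 × 580 = 580
  Σ(broken) = 2836 kJ
Bonds formed (products):
  C–C: 1 × 353 = 353
  C–F: 1 × 495 = 495
  C–H: 5 × 405 = 2025
  Σ(formed) = 2873 kJ
ΔH = Σ(broken) − Σ(formed) = 2836 − 2873 = −37 kJ

ΔH ≈ −37 kJ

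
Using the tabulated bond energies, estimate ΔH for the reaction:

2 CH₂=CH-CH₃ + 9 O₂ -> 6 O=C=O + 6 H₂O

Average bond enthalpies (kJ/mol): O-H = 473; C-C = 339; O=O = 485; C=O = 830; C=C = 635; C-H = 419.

Bonds broken (reactants):
  C-C: 2 × 339 = 678
  C-H: 12 × 419 = 5028
  C=C: 2 × 635 = 1270
  O=O: 9 × 485 = 4365
  Σ(broken) = 11341 kJ
Bonds formed (products):
  C=O: 12 × 830 = 9960
  O-H: 12 × 473 = 5676
  Σ(formed) = 15636 kJ
ΔH = Σ(broken) − Σ(formed) = 11341 − 15636 = −4295 kJ

ΔH ≈ −4295 kJ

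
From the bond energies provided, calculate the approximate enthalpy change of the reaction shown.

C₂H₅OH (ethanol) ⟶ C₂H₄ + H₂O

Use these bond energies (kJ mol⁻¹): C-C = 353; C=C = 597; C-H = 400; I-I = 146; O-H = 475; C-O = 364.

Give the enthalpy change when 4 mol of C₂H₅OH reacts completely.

ΔH = +180 kJ

Bonds broken (reactants):
  C-C: 1 × 353 = 353
  C-H: 5 × 400 = 2000
  C-O: 1 × 364 = 364
  O-H: 1 × 475 = 475
  Σ(broken) = 3192 kJ
Bonds formed (products):
  C-H: 4 × 400 = 1600
  C=C: 1 × 597 = 597
  O-H: 2 × 475 = 950
  Σ(formed) = 3147 kJ
ΔH = Σ(broken) − Σ(formed) = 3192 − 3147 = +45 kJ
For 4× the reaction as written: 4 × (+45) = +180 kJ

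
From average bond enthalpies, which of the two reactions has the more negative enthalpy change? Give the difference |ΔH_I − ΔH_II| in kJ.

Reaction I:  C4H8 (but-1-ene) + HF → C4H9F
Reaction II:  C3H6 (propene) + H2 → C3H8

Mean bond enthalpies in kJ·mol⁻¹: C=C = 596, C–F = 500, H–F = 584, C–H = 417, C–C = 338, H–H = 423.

Reaction II, by 78 kJ

Reaction I:
  Bonds broken (reactants):
    C–C: 2 × 338 = 676
    C–H: 8 × 417 = 3336
    C=C: 1 × 596 = 596
    H–F: 1 × 584 = 584
    Σ(broken) = 5192 kJ
  Bonds formed (products):
    C–C: 3 × 338 = 1014
    C–F: 1 × 500 = 500
    C–H: 9 × 417 = 3753
    Σ(formed) = 5267 kJ
  ΔH_I = 5192 − 5267 = −75 kJ
Reaction II:
  Bonds broken (reactants):
    C–C: 1 × 338 = 338
    C–H: 6 × 417 = 2502
    C=C: 1 × 596 = 596
    H–H: 1 × 423 = 423
    Σ(broken) = 3859 kJ
  Bonds formed (products):
    C–C: 2 × 338 = 676
    C–H: 8 × 417 = 3336
    Σ(formed) = 4012 kJ
  ΔH_II = 3859 − 4012 = −153 kJ
ΔH_I − ΔH_II = +78 kJ, so reaction II has the more negative ΔH; |ΔH_I − ΔH_II| = 78 kJ.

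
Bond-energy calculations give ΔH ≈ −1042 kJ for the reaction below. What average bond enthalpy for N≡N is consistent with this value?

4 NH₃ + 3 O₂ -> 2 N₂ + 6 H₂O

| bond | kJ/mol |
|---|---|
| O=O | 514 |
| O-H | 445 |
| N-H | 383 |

Let D be the N≡N bond energy.
Σ(broken) = 12×383 + 3×514 = 6138
Σ(formed) = 2×D + 12×445 = 5340 + 2D
ΔH = Σ(broken) − Σ(formed) = (6138) − (5340 + 2D) = +798 − 2D
Setting this equal to −1042 kJ gives 2D = 1840, so D = 920 kJ/mol.

D(N≡N) ≈ 920 kJ/mol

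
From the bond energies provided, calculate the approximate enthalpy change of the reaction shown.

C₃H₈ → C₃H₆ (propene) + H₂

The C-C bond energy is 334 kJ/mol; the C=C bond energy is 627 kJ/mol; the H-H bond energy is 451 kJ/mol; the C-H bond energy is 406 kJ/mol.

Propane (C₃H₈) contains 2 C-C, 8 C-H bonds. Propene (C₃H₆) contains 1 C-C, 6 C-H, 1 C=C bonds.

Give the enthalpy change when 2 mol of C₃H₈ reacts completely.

ΔH = +136 kJ

Bonds broken (reactants):
  C-C: 2 × 334 = 668
  C-H: 8 × 406 = 3248
  Σ(broken) = 3916 kJ
Bonds formed (products):
  C-C: 1 × 334 = 334
  C-H: 6 × 406 = 2436
  C=C: 1 × 627 = 627
  H-H: 1 × 451 = 451
  Σ(formed) = 3848 kJ
ΔH = Σ(broken) − Σ(formed) = 3916 − 3848 = +68 kJ
For 2× the reaction as written: 2 × (+68) = +136 kJ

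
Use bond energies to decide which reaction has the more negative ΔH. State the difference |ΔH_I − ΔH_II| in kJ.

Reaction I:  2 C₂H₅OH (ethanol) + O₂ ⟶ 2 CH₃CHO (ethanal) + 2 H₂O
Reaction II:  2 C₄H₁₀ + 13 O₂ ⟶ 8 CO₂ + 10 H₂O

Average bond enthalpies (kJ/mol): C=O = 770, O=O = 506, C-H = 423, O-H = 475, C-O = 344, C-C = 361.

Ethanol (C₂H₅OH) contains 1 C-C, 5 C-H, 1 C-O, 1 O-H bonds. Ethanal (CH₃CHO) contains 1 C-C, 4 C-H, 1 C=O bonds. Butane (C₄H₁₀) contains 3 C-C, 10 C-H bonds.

Reaction II, by 4166 kJ

Reaction I:
  Bonds broken (reactants):
    C-C: 2 × 361 = 722
    C-H: 10 × 423 = 4230
    C-O: 2 × 344 = 688
    O-H: 2 × 475 = 950
    O=O: 1 × 506 = 506
    Σ(broken) = 7096 kJ
  Bonds formed (products):
    C-C: 2 × 361 = 722
    C-H: 8 × 423 = 3384
    C=O: 2 × 770 = 1540
    O-H: 4 × 475 = 1900
    Σ(formed) = 7546 kJ
  ΔH_I = 7096 − 7546 = −450 kJ
Reaction II:
  Bonds broken (reactants):
    C-C: 6 × 361 = 2166
    C-H: 20 × 423 = 8460
    O=O: 13 × 506 = 6578
    Σ(broken) = 17204 kJ
  Bonds formed (products):
    C=O: 16 × 770 = 12320
    O-H: 20 × 475 = 9500
    Σ(formed) = 21820 kJ
  ΔH_II = 17204 − 21820 = −4616 kJ
ΔH_I − ΔH_II = +4166 kJ, so reaction II has the more negative ΔH; |ΔH_I − ΔH_II| = 4166 kJ.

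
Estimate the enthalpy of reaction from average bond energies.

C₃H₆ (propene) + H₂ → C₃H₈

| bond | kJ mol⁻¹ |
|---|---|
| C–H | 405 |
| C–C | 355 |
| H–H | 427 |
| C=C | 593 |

Bonds broken (reactants):
  C–C: 1 × 355 = 355
  C–H: 6 × 405 = 2430
  C=C: 1 × 593 = 593
  H–H: 1 × 427 = 427
  Σ(broken) = 3805 kJ
Bonds formed (products):
  C–C: 2 × 355 = 710
  C–H: 8 × 405 = 3240
  Σ(formed) = 3950 kJ
ΔH = Σ(broken) − Σ(formed) = 3805 − 3950 = −145 kJ

ΔH ≈ −145 kJ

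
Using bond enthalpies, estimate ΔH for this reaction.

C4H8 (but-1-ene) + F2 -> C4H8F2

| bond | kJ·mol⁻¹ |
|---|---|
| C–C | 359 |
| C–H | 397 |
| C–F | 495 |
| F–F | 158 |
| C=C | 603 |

Bonds broken (reactants):
  C–C: 2 × 359 = 718
  C–H: 8 × 397 = 3176
  C=C: 1 × 603 = 603
  F–F: 1 × 158 = 158
  Σ(broken) = 4655 kJ
Bonds formed (products):
  C–C: 3 × 359 = 1077
  C–F: 2 × 495 = 990
  C–H: 8 × 397 = 3176
  Σ(formed) = 5243 kJ
ΔH = Σ(broken) − Σ(formed) = 4655 − 5243 = −588 kJ

ΔH ≈ −588 kJ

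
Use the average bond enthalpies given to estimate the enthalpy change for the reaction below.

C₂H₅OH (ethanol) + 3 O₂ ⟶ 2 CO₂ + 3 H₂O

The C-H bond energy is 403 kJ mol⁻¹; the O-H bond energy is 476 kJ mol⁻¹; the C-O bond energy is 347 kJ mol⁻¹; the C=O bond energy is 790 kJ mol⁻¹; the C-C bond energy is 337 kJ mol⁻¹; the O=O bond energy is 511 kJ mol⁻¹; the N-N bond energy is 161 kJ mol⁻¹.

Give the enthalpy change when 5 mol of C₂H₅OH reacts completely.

ΔH = −6540 kJ

Bonds broken (reactants):
  C-C: 1 × 337 = 337
  C-H: 5 × 403 = 2015
  C-O: 1 × 347 = 347
  O-H: 1 × 476 = 476
  O=O: 3 × 511 = 1533
  Σ(broken) = 4708 kJ
Bonds formed (products):
  C=O: 4 × 790 = 3160
  O-H: 6 × 476 = 2856
  Σ(formed) = 6016 kJ
ΔH = Σ(broken) − Σ(formed) = 4708 − 6016 = −1308 kJ
For 5× the reaction as written: 5 × (−1308) = −6540 kJ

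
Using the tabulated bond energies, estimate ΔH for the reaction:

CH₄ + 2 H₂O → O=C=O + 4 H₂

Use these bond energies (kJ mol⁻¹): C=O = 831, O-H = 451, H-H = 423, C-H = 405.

ΔH ≈ +70 kJ

Bonds broken (reactants):
  C-H: 4 × 405 = 1620
  O-H: 4 × 451 = 1804
  Σ(broken) = 3424 kJ
Bonds formed (products):
  C=O: 2 × 831 = 1662
  H-H: 4 × 423 = 1692
  Σ(formed) = 3354 kJ
ΔH = Σ(broken) − Σ(formed) = 3424 − 3354 = +70 kJ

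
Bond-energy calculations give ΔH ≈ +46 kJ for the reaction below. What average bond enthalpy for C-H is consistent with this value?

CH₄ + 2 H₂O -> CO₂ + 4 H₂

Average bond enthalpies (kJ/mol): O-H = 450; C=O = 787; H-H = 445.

Let D be the C-H bond energy.
Σ(broken) = 4×D + 4×450 = 1800 + 4D
Σ(formed) = 2×787 + 4×445 = 3354
ΔH = Σ(broken) − Σ(formed) = (1800 + 4D) − (3354) = −1554 + 4D
Setting this equal to +46 kJ gives 4D = 1600, so D = 400 kJ/mol.

D(C-H) ≈ 400 kJ/mol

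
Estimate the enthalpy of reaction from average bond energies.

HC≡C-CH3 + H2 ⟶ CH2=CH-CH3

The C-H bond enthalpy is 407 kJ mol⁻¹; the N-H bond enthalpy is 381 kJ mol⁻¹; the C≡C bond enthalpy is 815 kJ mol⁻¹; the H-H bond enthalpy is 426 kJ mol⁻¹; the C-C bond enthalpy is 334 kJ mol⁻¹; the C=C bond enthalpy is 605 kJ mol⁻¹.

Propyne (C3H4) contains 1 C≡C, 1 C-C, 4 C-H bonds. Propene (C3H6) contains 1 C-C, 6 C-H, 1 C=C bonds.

Bonds broken (reactants):
  C≡C: 1 × 815 = 815
  C-C: 1 × 334 = 334
  C-H: 4 × 407 = 1628
  H-H: 1 × 426 = 426
  Σ(broken) = 3203 kJ
Bonds formed (products):
  C-C: 1 × 334 = 334
  C-H: 6 × 407 = 2442
  C=C: 1 × 605 = 605
  Σ(formed) = 3381 kJ
ΔH = Σ(broken) − Σ(formed) = 3203 − 3381 = −178 kJ

ΔH ≈ −178 kJ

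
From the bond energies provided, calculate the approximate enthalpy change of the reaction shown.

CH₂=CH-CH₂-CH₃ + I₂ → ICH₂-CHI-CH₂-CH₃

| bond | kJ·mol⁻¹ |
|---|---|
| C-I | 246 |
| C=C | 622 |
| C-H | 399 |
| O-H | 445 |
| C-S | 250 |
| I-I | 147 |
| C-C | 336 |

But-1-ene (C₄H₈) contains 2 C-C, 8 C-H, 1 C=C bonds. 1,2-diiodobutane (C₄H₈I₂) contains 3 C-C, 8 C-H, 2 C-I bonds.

ΔH ≈ −59 kJ

Bonds broken (reactants):
  C-C: 2 × 336 = 672
  C-H: 8 × 399 = 3192
  C=C: 1 × 622 = 622
  I-I: 1 × 147 = 147
  Σ(broken) = 4633 kJ
Bonds formed (products):
  C-C: 3 × 336 = 1008
  C-H: 8 × 399 = 3192
  C-I: 2 × 246 = 492
  Σ(formed) = 4692 kJ
ΔH = Σ(broken) − Σ(formed) = 4633 − 4692 = −59 kJ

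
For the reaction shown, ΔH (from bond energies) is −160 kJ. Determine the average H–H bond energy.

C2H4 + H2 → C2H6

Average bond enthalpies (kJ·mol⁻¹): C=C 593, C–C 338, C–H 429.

Let D be the H–H bond energy.
Σ(broken) = 4×429 + 1×593 + 1×D = 2309 + D
Σ(formed) = 1×338 + 6×429 = 2912
ΔH = Σ(broken) − Σ(formed) = (2309 + D) − (2912) = −603 + D
Setting this equal to −160 kJ gives D = 443 kJ/mol.

D(H–H) ≈ 443 kJ/mol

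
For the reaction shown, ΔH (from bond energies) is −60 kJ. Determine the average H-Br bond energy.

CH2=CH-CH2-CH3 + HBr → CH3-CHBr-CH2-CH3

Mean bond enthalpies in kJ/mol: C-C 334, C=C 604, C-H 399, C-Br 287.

Let D be the H-Br bond energy.
Σ(broken) = 2×334 + 8×399 + 1×604 + 1×D = 4464 + D
Σ(formed) = 1×287 + 3×334 + 9×399 = 4880
ΔH = Σ(broken) − Σ(formed) = (4464 + D) − (4880) = −416 + D
Setting this equal to −60 kJ gives D = 356 kJ/mol.

D(H-Br) ≈ 356 kJ/mol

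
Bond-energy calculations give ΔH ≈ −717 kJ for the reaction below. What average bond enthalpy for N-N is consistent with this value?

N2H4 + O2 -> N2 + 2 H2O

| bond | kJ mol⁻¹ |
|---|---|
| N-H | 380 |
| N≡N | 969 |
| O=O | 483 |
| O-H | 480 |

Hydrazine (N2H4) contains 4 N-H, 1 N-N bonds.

Let D be the N-N bond energy.
Σ(broken) = 4×380 + 1×D + 1×483 = 2003 + D
Σ(formed) = 1×969 + 4×480 = 2889
ΔH = Σ(broken) − Σ(formed) = (2003 + D) − (2889) = −886 + D
Setting this equal to −717 kJ gives D = 169 kJ/mol.

D(N-N) ≈ 169 kJ/mol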